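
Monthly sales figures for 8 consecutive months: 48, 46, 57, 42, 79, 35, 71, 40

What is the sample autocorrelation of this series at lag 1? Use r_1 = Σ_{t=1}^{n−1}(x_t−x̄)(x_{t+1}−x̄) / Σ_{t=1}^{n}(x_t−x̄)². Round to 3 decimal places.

-0.789

Mean x̄ = (48 + 46 + 57 + 42 + 79 + 35 + 71 + 40)/8 = 52.2500
Σ(x_t−x̄)(x_{t+1}−x̄) = (26.5625) + (-29.6875) + (-48.6875) + (-274.1875) + (-461.4375) + (-323.4375) + (-229.6875) = -1340.5625
Denominator Σ(x_t−x̄)² = 1699.5000
r_1 = -1340.5625 / 1699.5000 = -0.789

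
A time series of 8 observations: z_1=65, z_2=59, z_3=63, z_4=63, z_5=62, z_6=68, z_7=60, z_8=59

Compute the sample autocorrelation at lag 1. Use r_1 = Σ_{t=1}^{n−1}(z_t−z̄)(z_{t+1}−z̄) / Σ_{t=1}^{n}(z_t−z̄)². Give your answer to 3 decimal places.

-0.269

Mean z̄ = (65 + 59 + 63 + 63 + 62 + 68 + 60 + 59)/8 = 62.3750
Deviations from mean: 2.6250, -3.3750, 0.6250, 0.6250, -0.3750, 5.6250, -2.3750, -3.3750
Numerator Σ_{t=1}^{7}(z_t−z̄)(z_{t+1}−z̄) = -18.2656
Denominator Σ(z_t−z̄)² = 67.8750
r_1 = -18.2656 / 67.8750 = -0.269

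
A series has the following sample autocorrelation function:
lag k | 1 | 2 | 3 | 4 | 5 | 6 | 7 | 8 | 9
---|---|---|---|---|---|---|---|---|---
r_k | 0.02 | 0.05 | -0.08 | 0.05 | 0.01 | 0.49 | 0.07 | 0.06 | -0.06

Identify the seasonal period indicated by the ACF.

The largest autocorrelation is r_6 = 0.49; the remaining lags stay at or below 0.07.
The dominant spike at lag 6 indicates a seasonal period of 6.

6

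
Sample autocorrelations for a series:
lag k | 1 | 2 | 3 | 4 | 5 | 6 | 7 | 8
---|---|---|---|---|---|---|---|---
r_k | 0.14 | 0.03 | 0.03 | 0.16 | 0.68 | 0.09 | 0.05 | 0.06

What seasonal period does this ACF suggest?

The largest autocorrelation is r_5 = 0.68; the remaining lags stay at or below 0.16.
The dominant spike at lag 5 indicates a seasonal period of 5.

5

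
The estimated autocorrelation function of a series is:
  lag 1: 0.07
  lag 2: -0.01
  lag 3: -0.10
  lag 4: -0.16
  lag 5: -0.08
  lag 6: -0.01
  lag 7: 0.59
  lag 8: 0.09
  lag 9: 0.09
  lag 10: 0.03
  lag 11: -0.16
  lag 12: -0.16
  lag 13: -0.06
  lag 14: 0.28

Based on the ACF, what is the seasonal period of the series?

7

The largest autocorrelation is r_7 = 0.59, with a weaker echo at lag 14 (0.28); the remaining lags stay at or below 0.09.
The dominant spike at lag 7 indicates a seasonal period of 7.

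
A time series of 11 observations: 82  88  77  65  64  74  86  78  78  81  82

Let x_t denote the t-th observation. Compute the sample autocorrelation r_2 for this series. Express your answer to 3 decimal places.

-0.318

Mean x̄ = (82 + 88 + 77 + 65 + 64 + 74 + 86 + 78 + 78 + 81 + 82)/11 = 77.7273
Numerator Σ_{t=1}^{9}(x_t−x̄)(x_{t+2}−x̄) = -186.6942
Denominator Σ(x_t−x̄)² = 586.1818
r_2 = -186.6942 / 586.1818 = -0.318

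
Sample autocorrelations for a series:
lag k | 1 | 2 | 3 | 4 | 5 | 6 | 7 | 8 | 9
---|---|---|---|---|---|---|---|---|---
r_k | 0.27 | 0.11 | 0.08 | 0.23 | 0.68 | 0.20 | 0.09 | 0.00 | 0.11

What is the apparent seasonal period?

5

The largest autocorrelation is r_5 = 0.68; the remaining lags stay at or below 0.27. The elevated value at lag 1 (0.27), dropping to 0.11 at lag 2, reflects decaying short-term dependence rather than seasonality.
The dominant spike at lag 5 indicates a seasonal period of 5.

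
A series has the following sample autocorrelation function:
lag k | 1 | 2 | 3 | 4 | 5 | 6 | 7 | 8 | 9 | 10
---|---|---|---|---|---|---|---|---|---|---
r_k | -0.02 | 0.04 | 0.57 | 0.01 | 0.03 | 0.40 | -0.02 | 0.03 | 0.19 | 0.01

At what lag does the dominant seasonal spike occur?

3

The largest autocorrelation is r_3 = 0.57, with weaker echoes at lags 6 (0.40) and 9 (0.19); the remaining lags stay at or below 0.04.
The dominant spike at lag 3 indicates a seasonal period of 3.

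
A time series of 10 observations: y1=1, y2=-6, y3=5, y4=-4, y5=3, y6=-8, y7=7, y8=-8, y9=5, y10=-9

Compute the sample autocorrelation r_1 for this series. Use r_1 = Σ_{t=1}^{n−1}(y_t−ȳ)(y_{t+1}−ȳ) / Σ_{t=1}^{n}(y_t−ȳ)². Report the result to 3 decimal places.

-0.854

Mean ȳ = (1 − 6 + 5 − 4 + 3 − 8 + 7 − 8 + 5 − 9)/10 = -1.4000
Numerator Σ_{t=1}^{9}(y_t−ȳ)(y_{t+1}−ȳ) = -299.3600
Denominator Σ(y_t−ȳ)² = 350.4000
r_1 = -299.3600 / 350.4000 = -0.854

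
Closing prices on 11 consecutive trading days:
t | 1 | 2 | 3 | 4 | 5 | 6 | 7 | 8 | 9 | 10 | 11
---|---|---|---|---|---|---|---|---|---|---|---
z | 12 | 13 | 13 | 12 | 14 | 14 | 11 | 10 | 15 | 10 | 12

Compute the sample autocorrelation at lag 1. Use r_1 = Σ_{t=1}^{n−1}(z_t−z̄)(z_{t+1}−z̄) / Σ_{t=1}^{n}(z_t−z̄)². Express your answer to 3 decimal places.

-0.323

Mean z̄ = (12 + 13 + 13 + 12 + 14 + 14 + 11 + 10 + 15 + 10 + 12)/11 = 12.3636
Numerator Σ_{t=1}^{10}(z_t−z̄)(z_{t+1}−z̄) = -8.5868
Denominator Σ(z_t−z̄)² = 26.5455
r_1 = -8.5868 / 26.5455 = -0.323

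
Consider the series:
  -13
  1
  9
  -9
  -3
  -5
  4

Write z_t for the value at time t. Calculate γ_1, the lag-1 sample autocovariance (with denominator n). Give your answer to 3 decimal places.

Mean z̄ = (-13 + 1 + 9 − 9 − 3 − 5 + 4)/7 = -2.2857
Deviations: -10.7143, 3.2857, 11.2857, -6.7143, -0.7143, -2.7143, 6.2857
Σ_{t=1}^{6}(z_t−z̄)(z_{t+1}−z̄) = -84.2245
γ_1 = -84.2245 / 7 = -12.032

-12.032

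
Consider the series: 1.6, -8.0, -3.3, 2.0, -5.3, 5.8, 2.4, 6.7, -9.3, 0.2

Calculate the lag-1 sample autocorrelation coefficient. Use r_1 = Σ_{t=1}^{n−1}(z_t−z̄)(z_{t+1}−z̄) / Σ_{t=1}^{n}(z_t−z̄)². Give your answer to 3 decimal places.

Mean z̄ = (1.6 − 8.0 − 3.3 + 2.0 − 5.3 + 5.8 + 2.4 + 6.7 − 9.3 + 0.2)/10 = -0.7200
Numerator Σ_{t=1}^{9}(z_t−z̄)(z_{t+1}−z̄) = -75.5084
Denominator Σ(z_t−z̄)² = 275.1760
r_1 = -75.5084 / 275.1760 = -0.274

-0.274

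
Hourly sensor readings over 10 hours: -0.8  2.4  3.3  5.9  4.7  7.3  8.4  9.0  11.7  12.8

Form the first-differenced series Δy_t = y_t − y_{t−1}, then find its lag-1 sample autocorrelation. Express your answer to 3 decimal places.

-0.595

First differences Δy: 3.2, 0.9, 2.6, -1.2, 2.6, 1.1, 0.6, 2.7, 1.1
Mean of differences = 1.5111
Numerator Σ(Δy_t−Δȳ)(Δy_{t+1}−Δȳ) = -9.2468
Denominator Σ(Δy_t−Δȳ)² = 15.5289
r_1(Δy) = -9.2468 / 15.5289 = -0.595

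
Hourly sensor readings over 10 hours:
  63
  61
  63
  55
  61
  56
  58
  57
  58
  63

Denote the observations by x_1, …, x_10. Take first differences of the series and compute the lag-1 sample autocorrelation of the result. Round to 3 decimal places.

-0.646

First differences Δx: -2, 2, -8, 6, -5, 2, -1, 1, 5
Mean of differences = 0.0000
Numerator Σ(Δx_t−Δx̄)(Δx_{t+1}−Δx̄) = -106.0000
Denominator Σ(Δx_t−Δx̄)² = 164.0000
r_1(Δx) = -106.0000 / 164.0000 = -0.646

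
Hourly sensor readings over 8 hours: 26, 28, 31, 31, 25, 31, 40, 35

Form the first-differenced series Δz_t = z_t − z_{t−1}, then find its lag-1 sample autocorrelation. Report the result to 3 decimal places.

-0.212

First differences Δz: 2, 3, 0, -6, 6, 9, -5
Mean of differences = 1.2857
Numerator Σ(Δz_t−Δz̄)(Δz_{t+1}−Δz̄) = -38.0816
Denominator Σ(Δz_t−Δz̄)² = 179.4286
r_1(Δz) = -38.0816 / 179.4286 = -0.212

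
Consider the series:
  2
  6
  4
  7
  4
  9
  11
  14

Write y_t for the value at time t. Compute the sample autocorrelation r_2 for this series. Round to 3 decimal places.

0.234

Mean ȳ = (2 + 6 + 4 + 7 + 4 + 9 + 11 + 14)/8 = 7.1250
Σ(y_t−ȳ)(y_{t+2}−ȳ) = (16.0156) + (0.1406) + (9.7656) + (-0.2344) + (-12.1094) + (12.8906) = 26.4688
Denominator Σ(y_t−ȳ)² = 112.8750
r_2 = 26.4688 / 112.8750 = 0.234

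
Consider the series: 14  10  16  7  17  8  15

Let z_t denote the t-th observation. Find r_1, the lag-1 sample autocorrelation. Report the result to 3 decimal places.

-0.904

Mean z̄ = (14 + 10 + 16 + 7 + 17 + 8 + 15)/7 = 12.4286
Deviations from mean: 1.5714, -2.4286, 3.5714, -5.4286, 4.5714, -4.4286, 2.5714
Numerator Σ_{t=1}^{6}(z_t−z̄)(z_{t+1}−z̄) = -88.3265
Denominator Σ(z_t−z̄)² = 97.7143
r_1 = -88.3265 / 97.7143 = -0.904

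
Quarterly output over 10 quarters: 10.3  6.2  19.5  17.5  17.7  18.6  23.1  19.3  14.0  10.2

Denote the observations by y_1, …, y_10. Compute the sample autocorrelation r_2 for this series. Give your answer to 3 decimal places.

-0.122

Mean ȳ = (10.3 + 6.2 + 19.5 + 17.5 + 17.7 + 18.6 + 23.1 + 19.3 + 14.0 + 10.2)/10 = 15.6400
Numerator Σ_{t=1}^{8}(y_t−ȳ)(y_{t+2}−ȳ) = -30.6572
Denominator Σ(y_t−ȳ)² = 250.3240
r_2 = -30.6572 / 250.3240 = -0.122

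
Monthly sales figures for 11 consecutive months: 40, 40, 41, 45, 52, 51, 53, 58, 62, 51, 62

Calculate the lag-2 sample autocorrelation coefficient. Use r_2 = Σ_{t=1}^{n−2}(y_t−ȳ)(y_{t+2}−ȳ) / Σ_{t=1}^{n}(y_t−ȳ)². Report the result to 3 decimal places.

Mean ȳ = (40 + 40 + 41 + 45 + 52 + 51 + 53 + 58 + 62 + 51 + 62)/11 = 50.4545
Numerator Σ_{t=1}^{9}(y_t−ȳ)(y_{t+2}−ȳ) = 313.1322
Denominator Σ(y_t−ȳ)² = 670.7273
r_2 = 313.1322 / 670.7273 = 0.467

0.467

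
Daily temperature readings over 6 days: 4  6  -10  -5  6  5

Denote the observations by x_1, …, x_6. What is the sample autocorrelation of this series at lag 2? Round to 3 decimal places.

Mean x̄ = (4 + 6 − 10 − 5 + 6 + 5)/6 = 1.0000
Deviations from mean: 3.0000, 5.0000, -11.0000, -6.0000, 5.0000, 4.0000
Numerator Σ_{t=1}^{4}(x_t−x̄)(x_{t+2}−x̄) = -142.0000
Denominator Σ(x_t−x̄)² = 232.0000
r_2 = -142.0000 / 232.0000 = -0.612

-0.612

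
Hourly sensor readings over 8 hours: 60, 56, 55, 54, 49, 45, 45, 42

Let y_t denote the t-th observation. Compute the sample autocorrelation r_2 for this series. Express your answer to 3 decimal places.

0.315

Mean ȳ = (60 + 56 + 55 + 54 + 49 + 45 + 45 + 42)/8 = 50.7500
Deviations from mean: 9.2500, 5.2500, 4.2500, 3.2500, -1.7500, -5.7500, -5.7500, -8.7500
Numerator Σ_{t=1}^{6}(y_t−ȳ)(y_{t+2}−ȳ) = 90.6250
Denominator Σ(y_t−ȳ)² = 287.5000
r_2 = 90.6250 / 287.5000 = 0.315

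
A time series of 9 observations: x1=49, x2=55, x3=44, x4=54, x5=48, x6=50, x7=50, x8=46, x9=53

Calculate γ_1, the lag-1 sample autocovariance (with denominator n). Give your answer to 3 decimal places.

-8.816

Mean x̄ = (49 + 55 + 44 + 54 + 48 + 50 + 50 + 46 + 53)/9 = 49.8889
Σ_{t=1}^{8}(x_t−x̄)(x_{t+1}−x̄) = -79.3457
γ_1 = -79.3457 / 9 = -8.816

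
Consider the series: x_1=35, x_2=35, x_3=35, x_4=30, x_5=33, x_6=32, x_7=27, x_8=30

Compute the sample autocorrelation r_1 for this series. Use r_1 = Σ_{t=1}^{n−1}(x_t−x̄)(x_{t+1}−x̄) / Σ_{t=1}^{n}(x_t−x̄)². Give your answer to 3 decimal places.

0.328

Mean x̄ = (35 + 35 + 35 + 30 + 33 + 32 + 27 + 30)/8 = 32.1250
Deviations from mean: 2.8750, 2.8750, 2.8750, -2.1250, 0.8750, -0.1250, -5.1250, -2.1250
Σ(x_t−x̄)(x_{t+1}−x̄) = (8.2656) + (8.2656) + (-6.1094) + (-1.8594) + (-0.1094) + (0.6406) + (10.8906) = 19.9844
Denominator Σ(x_t−x̄)² = 60.8750
r_1 = 19.9844 / 60.8750 = 0.328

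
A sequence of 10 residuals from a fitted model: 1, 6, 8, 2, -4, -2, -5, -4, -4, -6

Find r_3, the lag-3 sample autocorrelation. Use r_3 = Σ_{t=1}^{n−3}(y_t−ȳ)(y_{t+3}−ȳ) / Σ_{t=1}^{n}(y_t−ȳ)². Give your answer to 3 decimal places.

-0.015

Mean ȳ = (1 + 6 + 8 + 2 − 4 − 2 − 5 − 4 − 4 − 6)/10 = -0.8000
Σ(y_t−ȳ)(y_{t+3}−ȳ) = (5.0400) + (-21.7600) + (-10.5600) + (-11.7600) + (10.2400) + (3.8400) + (21.8400) = -3.1200
Denominator Σ(y_t−ȳ)² = 211.6000
r_3 = -3.1200 / 211.6000 = -0.015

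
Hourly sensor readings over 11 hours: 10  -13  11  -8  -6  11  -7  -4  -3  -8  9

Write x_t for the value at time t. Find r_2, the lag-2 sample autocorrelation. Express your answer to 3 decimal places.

0.095

Mean x̄ = (10 − 13 + 11 − 8 − 6 + 11 − 7 − 4 − 3 − 8 + 9)/11 = -0.7273
Numerator Σ_{t=1}^{9}(x_t−x̄)(x_{t+2}−x̄) = 78.5785
Denominator Σ(x_t−x̄)² = 824.1818
r_2 = 78.5785 / 824.1818 = 0.095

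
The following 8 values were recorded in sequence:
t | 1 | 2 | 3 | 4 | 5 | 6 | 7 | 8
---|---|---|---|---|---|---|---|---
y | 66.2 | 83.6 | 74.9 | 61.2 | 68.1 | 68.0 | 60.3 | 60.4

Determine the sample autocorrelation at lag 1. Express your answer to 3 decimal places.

Mean ȳ = (66.2 + 83.6 + 74.9 + 61.2 + 68.1 + 68.0 + 60.3 + 60.4)/8 = 67.8375
Σ(y_t−ȳ)(y_{t+1}−ȳ) = (-25.8111) + (111.3227) + (-46.8773) + (-1.7423) + (0.0427) + (-1.2248) + (56.0602) = 91.7698
Denominator Σ(y_t−ȳ)² = 457.2988
r_1 = 91.7698 / 457.2988 = 0.201

0.201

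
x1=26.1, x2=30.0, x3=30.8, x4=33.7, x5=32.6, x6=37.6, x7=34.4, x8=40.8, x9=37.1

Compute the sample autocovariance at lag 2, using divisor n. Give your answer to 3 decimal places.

6.060

Mean x̄ = (26.1 + 30.0 + 30.8 + 33.7 + 32.6 + 37.6 + 34.4 + 40.8 + 37.1)/9 = 33.6778
Σ_{t=1}^{7}(x_t−x̄)(x_{t+2}−x̄) = 54.5423
γ_2 = 54.5423 / 9 = 6.060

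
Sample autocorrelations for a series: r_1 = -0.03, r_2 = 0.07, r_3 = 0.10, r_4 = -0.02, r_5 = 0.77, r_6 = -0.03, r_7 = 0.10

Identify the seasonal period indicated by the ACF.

5

The largest autocorrelation is r_5 = 0.77; the remaining lags stay at or below 0.10.
The dominant spike at lag 5 indicates a seasonal period of 5.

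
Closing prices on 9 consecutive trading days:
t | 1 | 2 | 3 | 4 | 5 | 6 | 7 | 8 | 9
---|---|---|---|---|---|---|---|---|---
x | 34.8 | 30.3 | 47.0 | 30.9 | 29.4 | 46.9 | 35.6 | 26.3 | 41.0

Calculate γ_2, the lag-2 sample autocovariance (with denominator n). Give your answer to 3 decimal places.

-23.948

Mean x̄ = (34.8 + 30.3 + 47.0 + 30.9 + 29.4 + 46.9 + 35.6 + 26.3 + 41.0)/9 = 35.8000
Σ_{t=1}^{7}(x_t−x̄)(x_{t+2}−x̄) = -215.5300
γ_2 = -215.5300 / 9 = -23.948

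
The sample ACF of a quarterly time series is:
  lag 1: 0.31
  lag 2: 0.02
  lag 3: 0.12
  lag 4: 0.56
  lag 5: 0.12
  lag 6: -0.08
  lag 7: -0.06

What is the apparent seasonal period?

4

The largest autocorrelation is r_4 = 0.56; the remaining lags stay at or below 0.31. The elevated value at lag 1 (0.31), dropping to 0.02 at lag 2, reflects decaying short-term dependence rather than seasonality.
The dominant spike at lag 4 indicates a seasonal period of 4.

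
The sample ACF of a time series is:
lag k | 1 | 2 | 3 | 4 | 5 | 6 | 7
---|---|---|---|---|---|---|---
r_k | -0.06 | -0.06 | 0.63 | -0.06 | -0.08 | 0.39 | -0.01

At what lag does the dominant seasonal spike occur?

The largest autocorrelation is r_3 = 0.63, with a weaker echo at lag 6 (0.39); the remaining lags stay at or below -0.01.
The dominant spike at lag 3 indicates a seasonal period of 3.

3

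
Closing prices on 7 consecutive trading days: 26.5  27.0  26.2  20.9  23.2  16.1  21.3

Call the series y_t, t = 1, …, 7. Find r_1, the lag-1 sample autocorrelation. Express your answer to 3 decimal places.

Mean ȳ = (26.5 + 27.0 + 26.2 + 20.9 + 23.2 + 16.1 + 21.3)/7 = 23.0286
Deviations from mean: 3.4714, 3.9714, 3.1714, -2.1286, 0.1714, -6.9286, -1.7286
Σ(y_t−ȳ)(y_{t+1}−ȳ) = (13.7865) + (12.5951) + (-6.7506) + (-0.3649) + (-1.1878) + (11.9765) = 30.0549
Denominator Σ(y_t−ȳ)² = 93.4343
r_1 = 30.0549 / 93.4343 = 0.322

0.322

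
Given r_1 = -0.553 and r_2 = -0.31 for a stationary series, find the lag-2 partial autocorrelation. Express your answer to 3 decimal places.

-0.887

φ_{22} = (r_2 − r_1²) / (1 − r_1²)
r_1² = (-0.553)² = 0.305809
Numerator = -0.31 − 0.3058 = -0.6158; denominator = 1 − 0.3058 = 0.6942
φ_{22} = -0.6158 / 0.6942 = -0.887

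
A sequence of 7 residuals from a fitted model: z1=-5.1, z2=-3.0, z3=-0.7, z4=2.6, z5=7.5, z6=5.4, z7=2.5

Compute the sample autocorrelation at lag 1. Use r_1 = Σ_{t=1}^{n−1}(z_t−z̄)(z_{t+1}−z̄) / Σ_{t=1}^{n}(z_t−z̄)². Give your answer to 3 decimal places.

Mean z̄ = (-5.1 − 3.0 − 0.7 + 2.6 + 7.5 + 5.4 + 2.5)/7 = 1.3143
Σ(z_t−z̄)(z_{t+1}−z̄) = (27.6731) + (8.6902) + (-2.5898) + (7.9531) + (25.2731) + (4.8445) = 71.8441
Denominator Σ(z_t−z̄)² = 121.8286
r_1 = 71.8441 / 121.8286 = 0.590

0.590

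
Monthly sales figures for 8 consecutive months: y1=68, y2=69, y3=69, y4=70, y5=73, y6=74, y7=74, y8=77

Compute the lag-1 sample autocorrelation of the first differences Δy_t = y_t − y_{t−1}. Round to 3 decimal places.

First differences Δy: 1, 0, 1, 3, 1, 0, 3
Mean of differences = 1.2857
Numerator Σ(Δy_t−Δȳ)(Δy_{t+1}−Δȳ) = -2.0816
Denominator Σ(Δy_t−Δȳ)² = 9.4286
r_1(Δy) = -2.0816 / 9.4286 = -0.221

-0.221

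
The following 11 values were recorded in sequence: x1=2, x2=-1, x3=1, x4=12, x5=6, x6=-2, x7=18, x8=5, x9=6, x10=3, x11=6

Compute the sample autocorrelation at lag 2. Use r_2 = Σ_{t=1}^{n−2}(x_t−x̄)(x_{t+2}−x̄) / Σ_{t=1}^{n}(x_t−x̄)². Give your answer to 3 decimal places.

Mean x̄ = (2 − 1 + 1 + 12 + 6 − 2 + 18 + 5 + 6 + 3 + 6)/11 = 5.0909
Numerator Σ_{t=1}^{9}(x_t−x̄)(x_{t+2}−x̄) = -57.0165
Denominator Σ(x_t−x̄)² = 334.9091
r_2 = -57.0165 / 334.9091 = -0.170

-0.170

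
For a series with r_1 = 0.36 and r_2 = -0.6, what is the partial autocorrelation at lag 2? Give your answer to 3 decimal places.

-0.838

φ_{22} = (r_2 − r_1²) / (1 − r_1²)
r_1² = (0.36)² = 0.1296
Numerator = -0.6 − 0.1296 = -0.7296; denominator = 1 − 0.1296 = 0.8704
φ_{22} = -0.7296 / 0.8704 = -0.838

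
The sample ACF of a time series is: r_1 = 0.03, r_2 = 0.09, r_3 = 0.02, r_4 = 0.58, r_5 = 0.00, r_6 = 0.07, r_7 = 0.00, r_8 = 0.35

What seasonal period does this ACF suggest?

4

The largest autocorrelation is r_4 = 0.58, with a weaker echo at lag 8 (0.35); the remaining lags stay at or below 0.09.
The dominant spike at lag 4 indicates a seasonal period of 4.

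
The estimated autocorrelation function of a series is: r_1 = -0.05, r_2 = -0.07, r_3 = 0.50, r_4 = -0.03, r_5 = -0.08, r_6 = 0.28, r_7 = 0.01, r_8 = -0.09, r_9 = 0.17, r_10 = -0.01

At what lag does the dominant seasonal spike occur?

The largest autocorrelation is r_3 = 0.50, with weaker echoes at lags 6 (0.28) and 9 (0.17); the remaining lags stay at or below 0.01.
The dominant spike at lag 3 indicates a seasonal period of 3.

3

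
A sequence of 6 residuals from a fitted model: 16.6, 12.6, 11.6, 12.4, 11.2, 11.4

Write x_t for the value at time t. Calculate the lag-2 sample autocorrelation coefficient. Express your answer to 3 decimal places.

Mean x̄ = (16.6 + 12.6 + 11.6 + 12.4 + 11.2 + 11.4)/6 = 12.6333
Deviations from mean: 3.9667, -0.0333, -1.0333, -0.2333, -1.4333, -1.2333
Numerator Σ_{t=1}^{4}(x_t−x̄)(x_{t+2}−x̄) = -2.3222
Denominator Σ(x_t−x̄)² = 20.4333
r_2 = -2.3222 / 20.4333 = -0.114

-0.114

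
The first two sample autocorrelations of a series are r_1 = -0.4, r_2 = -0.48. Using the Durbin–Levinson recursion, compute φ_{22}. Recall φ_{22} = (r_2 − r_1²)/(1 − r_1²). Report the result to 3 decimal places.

-0.762

φ_{22} = (r_2 − r_1²) / (1 − r_1²)
r_1² = (-0.4)² = 0.16
Numerator = -0.48 − 0.1600 = -0.6400; denominator = 1 − 0.1600 = 0.8400
φ_{22} = -0.6400 / 0.8400 = -0.762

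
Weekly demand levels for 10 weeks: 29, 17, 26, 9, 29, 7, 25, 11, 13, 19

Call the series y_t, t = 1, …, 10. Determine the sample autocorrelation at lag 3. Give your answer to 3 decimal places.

Mean ȳ = (29 + 17 + 26 + 9 + 29 + 7 + 25 + 11 + 13 + 19)/10 = 18.5000
Σ(y_t−ȳ)(y_{t+3}−ȳ) = (-99.7500) + (-15.7500) + (-86.2500) + (-61.7500) + (-78.7500) + (63.2500) + (3.2500) = -275.7500
Denominator Σ(y_t−ȳ)² = 630.5000
r_3 = -275.7500 / 630.5000 = -0.437

-0.437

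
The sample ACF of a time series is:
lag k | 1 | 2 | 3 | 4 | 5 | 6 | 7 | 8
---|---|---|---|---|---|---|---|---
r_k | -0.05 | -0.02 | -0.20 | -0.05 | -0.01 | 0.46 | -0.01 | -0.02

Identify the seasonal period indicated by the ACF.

6

The largest autocorrelation is r_6 = 0.46; the remaining lags stay at or below -0.01.
The dominant spike at lag 6 indicates a seasonal period of 6.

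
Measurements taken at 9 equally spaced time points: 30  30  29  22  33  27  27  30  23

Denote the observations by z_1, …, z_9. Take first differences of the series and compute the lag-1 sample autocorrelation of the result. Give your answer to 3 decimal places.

-0.609

First differences Δz: 0, -1, -7, 11, -6, 0, 3, -7
Mean of differences = -0.8750
Numerator Σ(Δz_t−Δz̄)(Δz_{t+1}−Δz̄) = -157.7656
Denominator Σ(Δz_t−Δz̄)² = 258.8750
r_1(Δz) = -157.7656 / 258.8750 = -0.609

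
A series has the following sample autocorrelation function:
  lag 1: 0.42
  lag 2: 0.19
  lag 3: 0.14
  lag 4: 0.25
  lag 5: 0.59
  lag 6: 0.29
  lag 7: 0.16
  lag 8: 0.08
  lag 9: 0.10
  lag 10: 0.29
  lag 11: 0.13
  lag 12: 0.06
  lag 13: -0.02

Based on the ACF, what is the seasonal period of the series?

The largest autocorrelation is r_5 = 0.59; the remaining lags stay at or below 0.42. The elevated value at lag 1 (0.42), dropping to 0.19 at lag 2, reflects decaying short-term dependence rather than seasonality.
The dominant spike at lag 5 indicates a seasonal period of 5.

5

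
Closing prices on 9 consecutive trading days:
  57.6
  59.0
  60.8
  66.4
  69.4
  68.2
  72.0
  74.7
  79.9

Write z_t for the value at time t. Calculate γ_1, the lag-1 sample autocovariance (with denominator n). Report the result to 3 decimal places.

Mean z̄ = (57.6 + 59.0 + 60.8 + 66.4 + 69.4 + 68.2 + 72.0 + 74.7 + 79.9)/9 = 67.5556
Σ_{t=1}^{8}(z_t−z̄)(z_{t+1}−z̄) = 272.6480
γ_1 = 272.6480 / 9 = 30.294

30.294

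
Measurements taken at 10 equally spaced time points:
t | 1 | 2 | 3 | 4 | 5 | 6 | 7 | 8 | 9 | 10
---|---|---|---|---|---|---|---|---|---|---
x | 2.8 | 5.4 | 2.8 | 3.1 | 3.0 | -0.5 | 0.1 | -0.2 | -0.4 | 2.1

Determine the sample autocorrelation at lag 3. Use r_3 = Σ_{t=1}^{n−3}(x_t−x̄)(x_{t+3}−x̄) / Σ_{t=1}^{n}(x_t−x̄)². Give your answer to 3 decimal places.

0.093

Mean x̄ = (2.8 + 5.4 + 2.8 + 3.1 + 3.0 − 0.5 + 0.1 − 0.2 − 0.4 + 2.1)/10 = 1.8200
Numerator Σ_{t=1}^{7}(x_t−x̄)(x_{t+3}−x̄) = 3.2888
Denominator Σ(x_t−x̄)² = 35.1960
r_3 = 3.2888 / 35.1960 = 0.093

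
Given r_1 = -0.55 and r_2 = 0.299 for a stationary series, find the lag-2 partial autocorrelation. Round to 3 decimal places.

φ_{22} = (r_2 − r_1²) / (1 − r_1²)
r_1² = (-0.55)² = 0.3025
Numerator = 0.299 − 0.3025 = -0.0035; denominator = 1 − 0.3025 = 0.6975
φ_{22} = -0.0035 / 0.6975 = -0.005

-0.005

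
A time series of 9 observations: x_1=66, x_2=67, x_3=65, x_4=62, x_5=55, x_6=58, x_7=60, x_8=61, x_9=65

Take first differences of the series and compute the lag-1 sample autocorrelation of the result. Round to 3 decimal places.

0.164

First differences Δx: 1, -2, -3, -7, 3, 2, 1, 4
Mean of differences = -0.1250
Numerator Σ(Δx_t−Δx̄)(Δx_{t+1}−Δx̄) = 15.2344
Denominator Σ(Δx_t−Δx̄)² = 92.8750
r_1(Δx) = 15.2344 / 92.8750 = 0.164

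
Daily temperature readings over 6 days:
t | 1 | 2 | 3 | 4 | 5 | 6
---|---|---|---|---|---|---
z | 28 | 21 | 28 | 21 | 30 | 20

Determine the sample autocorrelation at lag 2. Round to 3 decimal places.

Mean z̄ = (28 + 21 + 28 + 21 + 30 + 20)/6 = 24.6667
Deviations from mean: 3.3333, -3.6667, 3.3333, -3.6667, 5.3333, -4.6667
Σ(z_t−z̄)(z_{t+2}−z̄) = (11.1111) + (13.4444) + (17.7778) + (17.1111) = 59.4444
Denominator Σ(z_t−z̄)² = 99.3333
r_2 = 59.4444 / 99.3333 = 0.598

0.598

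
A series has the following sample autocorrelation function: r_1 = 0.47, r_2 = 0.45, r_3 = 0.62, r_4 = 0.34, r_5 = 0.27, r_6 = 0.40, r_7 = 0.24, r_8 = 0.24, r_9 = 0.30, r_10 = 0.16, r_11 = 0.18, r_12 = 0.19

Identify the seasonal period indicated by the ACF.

3

The largest autocorrelation is r_3 = 0.62; the remaining lags stay at or below 0.47. The elevated value at lag 1 (0.47), dropping to 0.45 at lag 2, reflects decaying short-term dependence rather than seasonality.
The dominant spike at lag 3 indicates a seasonal period of 3.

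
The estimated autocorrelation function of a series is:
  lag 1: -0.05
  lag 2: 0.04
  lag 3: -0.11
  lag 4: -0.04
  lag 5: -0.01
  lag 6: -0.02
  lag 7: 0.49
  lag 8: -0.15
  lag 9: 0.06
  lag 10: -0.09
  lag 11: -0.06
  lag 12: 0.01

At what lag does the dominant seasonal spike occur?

The largest autocorrelation is r_7 = 0.49; the remaining lags stay at or below 0.06.
The dominant spike at lag 7 indicates a seasonal period of 7.

7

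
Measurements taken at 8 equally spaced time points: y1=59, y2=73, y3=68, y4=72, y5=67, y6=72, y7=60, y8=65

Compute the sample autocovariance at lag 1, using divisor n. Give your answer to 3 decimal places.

Mean ȳ = (59 + 73 + 68 + 72 + 67 + 72 + 60 + 65)/8 = 67.0000
Σ_{t=1}^{7}(y_t−ȳ)(y_{t+1}−ȳ) = -58.0000
γ_1 = -58.0000 / 8 = -7.250

-7.250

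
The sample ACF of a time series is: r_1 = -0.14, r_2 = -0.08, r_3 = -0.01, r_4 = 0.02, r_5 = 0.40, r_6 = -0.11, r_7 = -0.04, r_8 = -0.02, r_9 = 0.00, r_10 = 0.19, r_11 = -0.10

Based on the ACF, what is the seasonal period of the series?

5

The largest autocorrelation is r_5 = 0.40, with a weaker echo at lag 10 (0.19); the remaining lags stay at or below 0.02.
The dominant spike at lag 5 indicates a seasonal period of 5.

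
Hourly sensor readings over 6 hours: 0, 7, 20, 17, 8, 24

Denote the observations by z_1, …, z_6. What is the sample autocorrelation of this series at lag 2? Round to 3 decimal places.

Mean z̄ = (0 + 7 + 20 + 17 + 8 + 24)/6 = 12.6667
Deviations from mean: -12.6667, -5.6667, 7.3333, 4.3333, -4.6667, 11.3333
Σ(z_t−z̄)(z_{t+2}−z̄) = (-92.8889) + (-24.5556) + (-34.2222) + (49.1111) = -102.5556
Denominator Σ(z_t−z̄)² = 415.3333
r_2 = -102.5556 / 415.3333 = -0.247

-0.247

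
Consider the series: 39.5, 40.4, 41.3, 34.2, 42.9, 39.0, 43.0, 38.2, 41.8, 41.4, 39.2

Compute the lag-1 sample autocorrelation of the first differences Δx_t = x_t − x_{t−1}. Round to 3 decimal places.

-0.770

First differences Δx: 0.9, 0.9, -7.1, 8.7, -3.9, 4.0, -4.8, 3.6, -0.4, -2.2
Mean of differences = -0.0300
Numerator Σ(Δx_t−Δx̄)(Δx_{t+1}−Δx̄) = -153.8909
Denominator Σ(Δx_t−Δx̄)² = 199.9210
r_1(Δx) = -153.8909 / 199.9210 = -0.770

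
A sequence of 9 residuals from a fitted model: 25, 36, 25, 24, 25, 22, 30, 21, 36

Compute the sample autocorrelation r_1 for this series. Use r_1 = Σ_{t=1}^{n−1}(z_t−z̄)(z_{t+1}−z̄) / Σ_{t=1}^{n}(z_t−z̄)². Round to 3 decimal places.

Mean z̄ = (25 + 36 + 25 + 24 + 25 + 22 + 30 + 21 + 36)/9 = 27.1111
Numerator Σ_{t=1}^{8}(z_t−z̄)(z_{t+1}−z̄) = -100.3457
Denominator Σ(z_t−z̄)² = 252.8889
r_1 = -100.3457 / 252.8889 = -0.397

-0.397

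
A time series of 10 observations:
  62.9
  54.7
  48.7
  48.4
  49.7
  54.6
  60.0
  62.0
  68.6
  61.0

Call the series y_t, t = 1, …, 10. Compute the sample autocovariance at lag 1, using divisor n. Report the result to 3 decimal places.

Mean ȳ = (62.9 + 54.7 + 48.7 + 48.4 + 49.7 + 54.6 + 60.0 + 62.0 + 68.6 + 61.0)/10 = 57.0600
Σ_{t=1}^{9}(y_t−ȳ)(y_{t+1}−ȳ) = 269.9544
γ_1 = 269.9544 / 10 = 26.995

26.995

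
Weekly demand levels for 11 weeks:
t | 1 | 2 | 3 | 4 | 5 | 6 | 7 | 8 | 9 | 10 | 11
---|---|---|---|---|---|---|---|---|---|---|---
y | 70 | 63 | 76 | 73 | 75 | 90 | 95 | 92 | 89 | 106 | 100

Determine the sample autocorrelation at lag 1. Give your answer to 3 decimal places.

0.662

Mean ȳ = (70 + 63 + 76 + 73 + 75 + 90 + 95 + 92 + 89 + 106 + 100)/11 = 84.4545
Numerator Σ_{t=1}^{10}(y_t−ȳ)(y_{t+1}−ȳ) = 1249.4298
Denominator Σ(y_t−ȳ)² = 1886.7273
r_1 = 1249.4298 / 1886.7273 = 0.662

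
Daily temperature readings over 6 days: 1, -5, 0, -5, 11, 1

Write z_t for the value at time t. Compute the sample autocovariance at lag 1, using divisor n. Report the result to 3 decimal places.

-8.292

Mean z̄ = (1 − 5 + 0 − 5 + 11 + 1)/6 = 0.5000
Σ_{t=1}^{5}(z_t−z̄)(z_{t+1}−z̄) = -49.7500
γ_1 = -49.7500 / 6 = -8.292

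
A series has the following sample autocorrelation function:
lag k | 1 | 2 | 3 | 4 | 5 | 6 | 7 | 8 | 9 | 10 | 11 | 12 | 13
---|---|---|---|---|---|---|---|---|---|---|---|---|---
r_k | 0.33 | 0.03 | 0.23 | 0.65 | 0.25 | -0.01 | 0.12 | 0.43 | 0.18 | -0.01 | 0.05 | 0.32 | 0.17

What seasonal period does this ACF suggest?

4

The largest autocorrelation is r_4 = 0.65, with a weaker echo at lag 8 (0.43); the remaining lags stay at or below 0.33. The elevated value at lag 1 (0.33), dropping to 0.03 at lag 2, reflects decaying short-term dependence rather than seasonality.
The dominant spike at lag 4 indicates a seasonal period of 4.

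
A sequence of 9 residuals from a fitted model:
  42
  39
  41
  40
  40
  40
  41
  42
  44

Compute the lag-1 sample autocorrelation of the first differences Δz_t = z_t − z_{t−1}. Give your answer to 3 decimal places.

-0.298

First differences Δz: -3, 2, -1, 0, 0, 1, 1, 2
Mean of differences = 0.2500
Numerator Σ(Δz_t−Δz̄)(Δz_{t+1}−Δz̄) = -5.8125
Denominator Σ(Δz_t−Δz̄)² = 19.5000
r_1(Δz) = -5.8125 / 19.5000 = -0.298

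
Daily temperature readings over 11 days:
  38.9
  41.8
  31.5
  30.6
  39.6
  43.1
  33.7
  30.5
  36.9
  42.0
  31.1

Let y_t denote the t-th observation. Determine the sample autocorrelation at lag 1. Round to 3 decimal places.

Mean ȳ = (38.9 + 41.8 + 31.5 + 30.6 + 39.6 + 43.1 + 33.7 + 30.5 + 36.9 + 42.0 + 31.1)/11 = 36.3364
Numerator Σ_{t=1}^{10}(y_t−ȳ)(y_{t+1}−ȳ) = -13.5204
Denominator Σ(y_t−ȳ)² = 249.9455
r_1 = -13.5204 / 249.9455 = -0.054

-0.054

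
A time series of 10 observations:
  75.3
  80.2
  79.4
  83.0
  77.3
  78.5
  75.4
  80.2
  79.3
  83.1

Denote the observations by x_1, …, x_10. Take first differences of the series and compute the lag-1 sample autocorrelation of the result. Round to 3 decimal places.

First differences Δx: 4.9, -0.8, 3.6, -5.7, 1.2, -3.1, 4.8, -0.9, 3.8
Mean of differences = 0.8667
Numerator Σ(Δx_t−Δx̄)(Δx_{t+1}−Δx̄) = -60.4711
Denominator Σ(Δx_t−Δx̄)² = 112.6800
r_1(Δx) = -60.4711 / 112.6800 = -0.537

-0.537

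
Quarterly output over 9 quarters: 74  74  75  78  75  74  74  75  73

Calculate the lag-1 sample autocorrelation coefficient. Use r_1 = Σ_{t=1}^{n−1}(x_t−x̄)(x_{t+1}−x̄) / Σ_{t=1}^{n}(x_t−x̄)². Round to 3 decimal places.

Mean x̄ = (74 + 74 + 75 + 78 + 75 + 74 + 74 + 75 + 73)/9 = 74.6667
Numerator Σ_{t=1}^{8}(x_t−x̄)(x_{t+1}−x̄) = 1.8889
Denominator Σ(x_t−x̄)² = 16.0000
r_1 = 1.8889 / 16.0000 = 0.118

0.118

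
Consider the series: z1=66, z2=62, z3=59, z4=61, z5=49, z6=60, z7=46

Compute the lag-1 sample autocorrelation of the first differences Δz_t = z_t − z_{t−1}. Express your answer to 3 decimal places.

-0.760

First differences Δz: -4, -3, 2, -12, 11, -14
Mean of differences = -3.3333
Numerator Σ(Δz_t−Δz̄)(Δz_{t+1}−Δz̄) = -321.7778
Denominator Σ(Δz_t−Δz̄)² = 423.3333
r_1(Δz) = -321.7778 / 423.3333 = -0.760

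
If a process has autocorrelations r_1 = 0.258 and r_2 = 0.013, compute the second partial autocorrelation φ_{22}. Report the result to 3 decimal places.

-0.057

φ_{22} = (r_2 − r_1²) / (1 − r_1²)
r_1² = (0.258)² = 0.066564
Numerator = 0.013 − 0.0666 = -0.0536; denominator = 1 − 0.0666 = 0.9334
φ_{22} = -0.0536 / 0.9334 = -0.057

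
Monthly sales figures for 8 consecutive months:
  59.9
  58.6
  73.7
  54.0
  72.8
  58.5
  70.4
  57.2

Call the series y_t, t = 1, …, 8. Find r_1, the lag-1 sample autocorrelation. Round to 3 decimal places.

Mean ȳ = (59.9 + 58.6 + 73.7 + 54.0 + 72.8 + 58.5 + 70.4 + 57.2)/8 = 63.1375
Deviations from mean: -3.2375, -4.5375, 10.5625, -9.1375, 9.6625, -4.6375, 7.2625, -5.9375
Numerator Σ_{t=1}^{7}(y_t−ȳ)(y_{t+1}−ȳ) = -339.6539
Denominator Σ(y_t−ȳ)² = 428.9988
r_1 = -339.6539 / 428.9988 = -0.792

-0.792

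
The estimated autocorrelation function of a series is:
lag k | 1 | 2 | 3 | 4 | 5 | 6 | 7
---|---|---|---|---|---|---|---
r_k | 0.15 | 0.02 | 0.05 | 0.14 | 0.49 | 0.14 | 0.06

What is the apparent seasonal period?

5

The largest autocorrelation is r_5 = 0.49; the remaining lags stay at or below 0.15.
The dominant spike at lag 5 indicates a seasonal period of 5.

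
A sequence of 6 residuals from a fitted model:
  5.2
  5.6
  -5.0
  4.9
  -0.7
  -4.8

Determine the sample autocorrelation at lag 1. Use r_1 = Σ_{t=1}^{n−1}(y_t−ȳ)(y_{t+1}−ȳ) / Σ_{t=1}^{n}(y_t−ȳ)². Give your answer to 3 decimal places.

-0.224

Mean ȳ = (5.2 + 5.6 − 5.0 + 4.9 − 0.7 − 4.8)/6 = 0.8667
Deviations from mean: 4.3333, 4.7333, -5.8667, 4.0333, -1.5667, -5.6667
Numerator Σ_{t=1}^{5}(y_t−ȳ)(y_{t+1}−ȳ) = -28.3611
Denominator Σ(y_t−ȳ)² = 126.4333
r_1 = -28.3611 / 126.4333 = -0.224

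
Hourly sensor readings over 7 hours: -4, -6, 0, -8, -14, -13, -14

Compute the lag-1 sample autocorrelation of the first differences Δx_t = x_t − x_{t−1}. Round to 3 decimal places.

First differences Δx: -2, 6, -8, -6, 1, -1
Mean of differences = -1.6667
Numerator Σ(Δx_t−Δx̄)(Δx_{t+1}−Δx̄) = -33.4444
Denominator Σ(Δx_t−Δx̄)² = 125.3333
r_1(Δx) = -33.4444 / 125.3333 = -0.267

-0.267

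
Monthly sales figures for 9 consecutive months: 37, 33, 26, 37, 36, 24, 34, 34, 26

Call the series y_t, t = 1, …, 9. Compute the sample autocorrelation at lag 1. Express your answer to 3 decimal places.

-0.318

Mean ȳ = (37 + 33 + 26 + 37 + 36 + 24 + 34 + 34 + 26)/9 = 31.8889
Numerator Σ_{t=1}^{8}(y_t−ȳ)(y_{t+1}−ȳ) = -67.0123
Denominator Σ(y_t−ȳ)² = 210.8889
r_1 = -67.0123 / 210.8889 = -0.318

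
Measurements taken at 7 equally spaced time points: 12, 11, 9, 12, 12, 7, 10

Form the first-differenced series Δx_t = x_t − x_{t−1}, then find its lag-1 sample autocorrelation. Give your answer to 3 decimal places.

-0.432

First differences Δx: -1, -2, 3, 0, -5, 3
Mean of differences = -0.3333
Numerator Σ(Δx_t−Δx̄)(Δx_{t+1}−Δx̄) = -20.4444
Denominator Σ(Δx_t−Δx̄)² = 47.3333
r_1(Δx) = -20.4444 / 47.3333 = -0.432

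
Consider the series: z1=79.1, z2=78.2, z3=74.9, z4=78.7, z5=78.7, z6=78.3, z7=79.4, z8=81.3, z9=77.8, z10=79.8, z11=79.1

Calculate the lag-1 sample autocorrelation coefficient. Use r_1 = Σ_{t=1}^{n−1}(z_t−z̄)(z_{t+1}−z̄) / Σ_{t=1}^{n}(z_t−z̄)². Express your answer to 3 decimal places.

Mean z̄ = (79.1 + 78.2 + 74.9 + 78.7 + 78.7 + 78.3 + 79.4 + 81.3 + 77.8 + 79.8 + 79.1)/11 = 78.6636
Numerator Σ_{t=1}^{10}(z_t−z̄)(z_{t+1}−z̄) = 0.3050
Denominator Σ(z_t−z̄)² = 24.4255
r_1 = 0.3050 / 24.4255 = 0.012

0.012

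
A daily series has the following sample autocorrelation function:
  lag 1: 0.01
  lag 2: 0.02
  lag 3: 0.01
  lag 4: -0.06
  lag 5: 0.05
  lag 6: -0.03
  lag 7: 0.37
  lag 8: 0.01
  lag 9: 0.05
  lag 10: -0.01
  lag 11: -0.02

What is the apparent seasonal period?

7

The largest autocorrelation is r_7 = 0.37; the remaining lags stay at or below 0.05.
The dominant spike at lag 7 indicates a seasonal period of 7.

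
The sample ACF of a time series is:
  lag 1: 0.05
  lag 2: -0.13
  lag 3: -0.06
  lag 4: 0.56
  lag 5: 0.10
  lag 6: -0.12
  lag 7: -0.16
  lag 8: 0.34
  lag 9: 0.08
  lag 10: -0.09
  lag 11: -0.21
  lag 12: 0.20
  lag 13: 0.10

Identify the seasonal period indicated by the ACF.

The largest autocorrelation is r_4 = 0.56, with weaker echoes at lags 8 (0.34) and 12 (0.20); the remaining lags stay at or below 0.10.
The dominant spike at lag 4 indicates a seasonal period of 4.

4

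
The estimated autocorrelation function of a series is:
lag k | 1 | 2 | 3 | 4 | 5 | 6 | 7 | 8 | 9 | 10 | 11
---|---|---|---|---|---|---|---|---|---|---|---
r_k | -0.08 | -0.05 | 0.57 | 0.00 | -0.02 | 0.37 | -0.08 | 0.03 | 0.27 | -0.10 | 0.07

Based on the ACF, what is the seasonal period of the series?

3

The largest autocorrelation is r_3 = 0.57, with weaker echoes at lags 6 (0.37) and 9 (0.27); the remaining lags stay at or below 0.07.
The dominant spike at lag 3 indicates a seasonal period of 3.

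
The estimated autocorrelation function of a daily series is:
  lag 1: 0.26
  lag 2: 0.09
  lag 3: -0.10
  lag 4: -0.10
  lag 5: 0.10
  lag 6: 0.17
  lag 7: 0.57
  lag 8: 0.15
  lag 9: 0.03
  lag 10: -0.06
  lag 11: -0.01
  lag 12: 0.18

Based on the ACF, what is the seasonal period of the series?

7

The largest autocorrelation is r_7 = 0.57; the remaining lags stay at or below 0.26. The elevated value at lag 1 (0.26), dropping to 0.09 at lag 2, reflects decaying short-term dependence rather than seasonality.
The dominant spike at lag 7 indicates a seasonal period of 7.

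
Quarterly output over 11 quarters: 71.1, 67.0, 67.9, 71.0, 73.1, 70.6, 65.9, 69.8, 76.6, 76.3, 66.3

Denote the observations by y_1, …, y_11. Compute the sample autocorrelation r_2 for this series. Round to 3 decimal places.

Mean ȳ = (71.1 + 67.0 + 67.9 + 71.0 + 73.1 + 70.6 + 65.9 + 69.8 + 76.6 + 76.3 + 66.3)/11 = 70.5091
Numerator Σ_{t=1}^{9}(y_t−ȳ)(y_{t+2}−ȳ) = -79.8029
Denominator Σ(y_t−ȳ)² = 136.5291
r_2 = -79.8029 / 136.5291 = -0.585

-0.585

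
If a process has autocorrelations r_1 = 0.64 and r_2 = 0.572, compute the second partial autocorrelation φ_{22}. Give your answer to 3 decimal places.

0.275

φ_{22} = (r_2 − r_1²) / (1 − r_1²)
r_1² = (0.64)² = 0.4096
Numerator = 0.572 − 0.4096 = 0.1624; denominator = 1 − 0.4096 = 0.5904
φ_{22} = 0.1624 / 0.5904 = 0.275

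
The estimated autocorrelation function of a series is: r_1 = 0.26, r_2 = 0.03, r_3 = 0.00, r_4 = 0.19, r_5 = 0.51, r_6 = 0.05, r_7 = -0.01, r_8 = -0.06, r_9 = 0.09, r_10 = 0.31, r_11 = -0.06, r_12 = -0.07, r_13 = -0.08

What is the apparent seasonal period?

The largest autocorrelation is r_5 = 0.51, with a weaker echo at lag 10 (0.31); the remaining lags stay at or below 0.26. The elevated value at lag 1 (0.26), dropping to 0.03 at lag 2, reflects decaying short-term dependence rather than seasonality.
The dominant spike at lag 5 indicates a seasonal period of 5.

5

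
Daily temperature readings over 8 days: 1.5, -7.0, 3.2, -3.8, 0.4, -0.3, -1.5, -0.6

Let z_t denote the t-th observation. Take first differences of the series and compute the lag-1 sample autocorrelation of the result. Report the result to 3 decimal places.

First differences Δz: -8.5, 10.2, -7.0, 4.2, -0.7, -1.2, 0.9
Mean of differences = -0.3000
Numerator Σ(Δz_t−Δz̄)(Δz_{t+1}−Δz̄) = -189.1200
Denominator Σ(Δz_t−Δz̄)² = 245.0400
r_1(Δz) = -189.1200 / 245.0400 = -0.772

-0.772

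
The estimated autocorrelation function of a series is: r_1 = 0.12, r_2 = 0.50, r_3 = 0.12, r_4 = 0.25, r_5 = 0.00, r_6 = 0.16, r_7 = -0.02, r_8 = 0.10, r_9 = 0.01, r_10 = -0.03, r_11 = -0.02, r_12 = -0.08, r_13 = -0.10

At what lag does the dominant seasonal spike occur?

The largest autocorrelation is r_2 = 0.50, with weaker echoes at lags 4 (0.25) and 6 (0.16); the remaining lags stay at or below 0.12.
The dominant spike at lag 2 indicates a seasonal period of 2.

2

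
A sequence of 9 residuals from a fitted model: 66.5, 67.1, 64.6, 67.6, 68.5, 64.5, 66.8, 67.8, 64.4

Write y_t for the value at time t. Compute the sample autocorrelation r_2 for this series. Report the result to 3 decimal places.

-0.415

Mean ȳ = (66.5 + 67.1 + 64.6 + 67.6 + 68.5 + 64.5 + 66.8 + 67.8 + 64.4)/9 = 66.4222
Σ(y_t−ȳ)(y_{t+2}−ȳ) = (-0.1417) + (0.7983) + (-3.7862) + (-2.2640) + (0.7849) + (-2.6484) + (-0.7640) = -8.0210
Denominator Σ(y_t−ȳ)² = 19.3156
r_2 = -8.0210 / 19.3156 = -0.415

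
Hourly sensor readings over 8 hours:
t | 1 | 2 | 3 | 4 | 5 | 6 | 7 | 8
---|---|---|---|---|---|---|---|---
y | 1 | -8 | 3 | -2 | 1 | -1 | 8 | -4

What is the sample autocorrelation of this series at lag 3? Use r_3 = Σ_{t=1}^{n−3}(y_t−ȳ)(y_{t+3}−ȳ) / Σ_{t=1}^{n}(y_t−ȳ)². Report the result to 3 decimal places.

-0.210

Mean ȳ = (1 − 8 + 3 − 2 + 1 − 1 + 8 − 4)/8 = -0.2500
Σ(y_t−ȳ)(y_{t+3}−ȳ) = (-2.1875) + (-9.6875) + (-2.4375) + (-14.4375) + (-4.6875) = -33.4375
Denominator Σ(y_t−ȳ)² = 159.5000
r_3 = -33.4375 / 159.5000 = -0.210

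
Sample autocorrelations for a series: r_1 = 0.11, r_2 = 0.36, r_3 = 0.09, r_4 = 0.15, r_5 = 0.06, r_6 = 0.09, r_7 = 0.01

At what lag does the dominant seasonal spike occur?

The largest autocorrelation is r_2 = 0.36, with a weaker echo at lag 4 (0.15); the remaining lags stay at or below 0.11.
The dominant spike at lag 2 indicates a seasonal period of 2.

2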